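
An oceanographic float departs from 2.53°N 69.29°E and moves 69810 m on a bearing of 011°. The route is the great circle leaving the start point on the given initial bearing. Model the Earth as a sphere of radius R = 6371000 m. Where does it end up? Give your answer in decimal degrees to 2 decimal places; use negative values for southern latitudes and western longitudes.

δ = 69810/6371000 = 0.010957 rad (0.6278°).
With φ₁ = 2.53° = 0.044157 rad and θ = 11° = 0.191986 rad:
Destination latitude: φ₂ = arcsin( sin φ₁ cos δ + cos φ₁ sin δ cos θ ) = arcsin(0.054885) = 3.15°.
For the longitude increment, Δλ = atan2( sin θ sin δ cos φ₁, cos δ − sin φ₁ sin φ₂ ) = atan2(0.002089, 0.997517) = 0.12°.
λ₂ = λ₁ + Δλ = 69.41°.

latitude 3.15°, longitude 69.41°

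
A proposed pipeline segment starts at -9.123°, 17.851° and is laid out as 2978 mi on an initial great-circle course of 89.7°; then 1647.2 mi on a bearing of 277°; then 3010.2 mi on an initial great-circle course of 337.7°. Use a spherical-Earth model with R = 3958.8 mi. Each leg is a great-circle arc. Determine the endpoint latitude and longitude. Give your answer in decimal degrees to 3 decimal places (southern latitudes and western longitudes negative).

latitude 36.713°, longitude 18.565°

Apply the spherical direct solution leg by leg, carrying full precision between legs.
Leg 1: from (-9.123°, 17.851°), δ = 2978/3958.8 = 0.752248 rad, θ = 89.7° → φ = -6.444°, λ = 61.293°.
Leg 2: from (-6.444°, 61.293°), δ = 1647.2/3958.8 = 0.416086 rad, θ = 277° → φ = -3.079°, λ = 37.605°.
Leg 3: from (-3.079°, 37.605°), δ = 3010.2/3958.8 = 0.760382 rad, θ = 337.7° → φ = 36.713°, λ = 18.565°.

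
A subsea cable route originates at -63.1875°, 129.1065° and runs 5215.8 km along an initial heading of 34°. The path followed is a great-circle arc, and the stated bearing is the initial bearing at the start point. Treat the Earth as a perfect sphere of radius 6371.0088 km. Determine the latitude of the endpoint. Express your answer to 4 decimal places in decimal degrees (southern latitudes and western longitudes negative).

latitude -19.6734°

Angular distance δ = d/R = 5215.8 / 6371.0088 = 0.818677 rad.
Start latitude φ₁ = -1.102830 rad; initial bearing θ = 0.593412 rad.
Destination latitude: φ₂ = arcsin( sin φ₁ cos δ + cos φ₁ sin δ cos θ ) = arcsin(-0.336658) = -19.6734°.
For the longitude increment, Δλ = atan2( sin θ sin δ cos φ₁, cos δ − sin φ₁ sin φ₂ ) = atan2(0.184194, 0.382725) = 25.7001°.
Hence λ₂ = 129.1065° + 25.7001° = 154.8066°.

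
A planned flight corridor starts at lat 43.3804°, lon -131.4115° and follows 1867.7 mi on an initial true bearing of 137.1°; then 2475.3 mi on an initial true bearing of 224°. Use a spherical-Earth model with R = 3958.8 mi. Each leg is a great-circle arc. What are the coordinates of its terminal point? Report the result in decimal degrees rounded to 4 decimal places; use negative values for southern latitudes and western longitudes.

Apply the spherical direct solution leg by leg, carrying full precision between legs.
Leg 1: from (43.3804°, -131.4115°), δ = 1867.7/3958.8 = 0.471784 rad, θ = 137.1° → φ = 21.7055°, λ = -111.9617°.
Leg 2: from (21.7055°, -111.9617°), δ = 2475.3/3958.8 = 0.625265 rad, θ = 224° → φ = -5.2395°, λ = -136.0597°.

latitude -5.2395°, longitude -136.0597°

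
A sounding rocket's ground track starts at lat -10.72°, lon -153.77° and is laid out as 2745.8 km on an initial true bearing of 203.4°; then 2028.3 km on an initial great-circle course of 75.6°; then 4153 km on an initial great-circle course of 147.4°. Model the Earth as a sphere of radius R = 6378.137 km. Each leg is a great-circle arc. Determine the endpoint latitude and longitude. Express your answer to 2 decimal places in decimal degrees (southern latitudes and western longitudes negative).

latitude -54.63°, longitude -110.98°

Apply the spherical direct solution leg by leg, carrying full precision between legs.
Leg 1: from (-10.72°, -153.77°), δ = 2745.8/6378.137 = 0.430502 rad, θ = 203.4° → φ = -33.05°, λ = -165.17°.
Leg 2: from (-33.05°, -165.17°), δ = 2028.3/6378.137 = 0.318008 rad, θ = 75.6° → φ = -26.93°, λ = -145.32°.
Leg 3: from (-26.93°, -145.32°), δ = 4153/6378.137 = 0.651131 rad, θ = 147.4° → φ = -54.63°, λ = -110.98°.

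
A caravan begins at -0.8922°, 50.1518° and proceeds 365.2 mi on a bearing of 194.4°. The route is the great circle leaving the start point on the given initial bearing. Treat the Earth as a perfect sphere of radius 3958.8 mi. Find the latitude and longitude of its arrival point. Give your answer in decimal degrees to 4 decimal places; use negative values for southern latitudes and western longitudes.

The arc subtends δ = 365.2/3958.8 = 0.092250 rad at the centre.
Converting: φ₁ = -0.015572 rad, θ = 3.392920 rad.
sin φ₂ = sin φ₁ cos δ + cos φ₁ sin δ cos θ = (-0.015571)(0.995748) + (0.999879)(0.092119)(-0.968583) = -0.104719
φ₂ = asin(-0.104719) = -0.104912 rad = -6.0110°.
For the longitude increment, Δλ = atan2( sin θ sin δ cos φ₁, cos δ − sin φ₁ sin φ₂ ) = atan2(-0.022906, 0.994117) = -1.3200°.
Hence λ₂ = 50.1518° + -1.3200° = 48.8318°.

latitude -6.0110°, longitude 48.8318°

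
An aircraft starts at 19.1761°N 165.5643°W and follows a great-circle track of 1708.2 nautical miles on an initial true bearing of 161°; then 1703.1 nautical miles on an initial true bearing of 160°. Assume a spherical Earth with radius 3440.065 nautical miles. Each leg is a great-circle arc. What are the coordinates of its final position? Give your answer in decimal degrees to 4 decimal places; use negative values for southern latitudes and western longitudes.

latitude -34.2292°, longitude -145.2220°

Apply the spherical direct solution leg by leg, carrying full precision between legs.
Leg 1: from (19.1761°, -165.5643°), δ = 1708.2/3440.065 = 0.496560 rad, θ = 161° → φ = -7.8542°, λ = -156.5564°.
Leg 2: from (-7.8542°, -156.5564°), δ = 1703.1/3440.065 = 0.495078 rad, θ = 160° → φ = -34.2292°, λ = -145.2220°.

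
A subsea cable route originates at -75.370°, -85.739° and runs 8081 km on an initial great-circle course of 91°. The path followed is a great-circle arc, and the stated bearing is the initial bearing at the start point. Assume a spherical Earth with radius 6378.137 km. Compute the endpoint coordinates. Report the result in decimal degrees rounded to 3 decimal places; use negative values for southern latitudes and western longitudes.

latitude -17.078°, longitude 0.696°

Central angle δ = d/R = 1.266984 rad.
With φ₁ = -75.370° = -1.315455 rad and θ = 91° = 1.588250 rad:
sin φ₂ = sin φ₁ cos δ + cos φ₁ sin δ cos θ = (-0.967577)(0.299160) + (0.252576)(0.954203)(-0.017452) = -0.293666
φ₂ = asin(-0.293666) = -0.298060 rad = -17.078°.
Then Δλ = atan2(0.240972, 0.015015) = 1.508567 rad, from sin θ sin δ cos φ₁ over cos δ − sin φ₁ sin φ₂.
λ₂ = -85.739° + 86.435° = 0.696°.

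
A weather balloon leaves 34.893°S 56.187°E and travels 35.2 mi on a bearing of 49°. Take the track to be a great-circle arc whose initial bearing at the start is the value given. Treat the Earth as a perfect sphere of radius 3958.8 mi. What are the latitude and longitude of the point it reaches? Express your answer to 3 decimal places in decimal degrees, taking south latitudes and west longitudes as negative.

Central angle δ = d/R = 0.008892 rad.
Start latitude φ₁ = -0.608998 rad; initial bearing θ = 0.855211 rad.
sin φ₂ = sin φ₁ cos δ + cos φ₁ sin δ cos θ = (-0.572046)(0.999960) + (0.820222)(0.008891)(0.656059) = -0.567238
φ₂ = asin(-0.567238) = -0.603149 rad = -34.558°.
For the longitude increment, Δλ = atan2( sin θ sin δ cos φ₁, cos δ − sin φ₁ sin φ₂ ) = atan2(0.005504, 0.675474) = 0.467°.
λ₂ = 56.187° + 0.467° = 56.654°.

latitude -34.558°, longitude 56.654°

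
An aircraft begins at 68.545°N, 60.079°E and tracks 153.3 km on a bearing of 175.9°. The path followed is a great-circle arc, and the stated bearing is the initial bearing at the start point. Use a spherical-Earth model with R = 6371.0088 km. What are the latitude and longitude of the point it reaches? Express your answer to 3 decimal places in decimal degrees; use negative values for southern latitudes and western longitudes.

latitude 67.170°, longitude 60.333°

The arc subtends δ = 153.3/6371.0088 = 0.024062 rad at the centre.
Start latitude φ₁ = 1.196336 rad; initial bearing θ = 3.070034 rad.
Destination latitude: φ₂ = arcsin( sin φ₁ cos δ + cos φ₁ sin δ cos θ ) = arcsin(0.921658) = 67.170°.
Δλ = atan2( sin θ sin δ cos φ₁ , cos δ − sin φ₁ sin φ₂ ) = atan2(0.000629, 0.141919) = 0.004434 rad = 0.254°.
λ₂ = λ₁ + Δλ = 60.333°.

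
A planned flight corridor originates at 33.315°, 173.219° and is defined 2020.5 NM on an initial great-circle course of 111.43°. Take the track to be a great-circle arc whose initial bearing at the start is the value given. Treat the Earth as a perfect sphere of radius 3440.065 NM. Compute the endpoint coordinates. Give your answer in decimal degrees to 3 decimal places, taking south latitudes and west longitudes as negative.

latitude 16.738°, longitude -154.188°

The arc subtends δ = 2020.5/3440.065 = 0.587344 rad at the centre.
With φ₁ = 33.315° = 0.581456 rad and θ = 111.43° = 1.944820 rad:
Applying the spherical law of cosines for sides, sin φ₂ = sin φ₁ cos δ + cos φ₁ sin δ cos θ = 0.288003, so φ₂ = 16.738°.
Δλ = atan2( sin θ sin δ cos φ₁ , cos δ − sin φ₁ sin φ₂ ) = atan2(0.431069, 0.674233) = 0.568850 rad = 32.593°.
λ₂ = 173.219° + 32.593° = 205.812°, normalized to (−180°, 180°] → -154.188°.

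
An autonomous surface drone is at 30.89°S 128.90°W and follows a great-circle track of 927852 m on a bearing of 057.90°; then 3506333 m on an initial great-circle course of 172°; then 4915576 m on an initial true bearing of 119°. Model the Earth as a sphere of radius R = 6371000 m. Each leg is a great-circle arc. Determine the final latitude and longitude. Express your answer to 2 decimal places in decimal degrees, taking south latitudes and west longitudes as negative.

Apply the spherical direct solution leg by leg, carrying full precision between legs.
Leg 1: from (-30.89°, -128.90°), δ = 927852/6371000 = 0.145637 rad, θ = 57.9° → φ = -26.22°, λ = -121.02°.
Leg 2: from (-26.22°, -121.02°), δ = 3506333/6371000 = 0.550358 rad, θ = 172° → φ = -57.26°, λ = -113.29°.
Leg 3: from (-57.26°, -113.29°), δ = 4915576/6371000 = 0.771555 rad, θ = 119° → φ = -51.79°, λ = -32.90°.

latitude -51.79°, longitude -32.90°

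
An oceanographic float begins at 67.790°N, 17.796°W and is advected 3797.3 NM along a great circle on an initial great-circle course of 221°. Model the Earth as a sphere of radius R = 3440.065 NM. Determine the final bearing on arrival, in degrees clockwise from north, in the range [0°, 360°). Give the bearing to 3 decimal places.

Central angle δ = d/R = 1.103845 rad.
Start latitude φ₁ = 1.183159 rad; initial bearing θ = 3.857178 rad.
Applying the spherical law of cosines for sides, sin φ₂ = sin φ₁ cos δ + cos φ₁ sin δ cos θ = 0.162024, so φ₂ = 9.324°.
For the longitude increment, Δλ = atan2( sin θ sin δ cos φ₁, cos δ − sin φ₁ sin φ₂ ) = atan2(-0.221443, 0.300163) = -36.418°.
λ₂ = λ₁ + Δλ = -54.214°.
The forward bearing on arrival equals the back-azimuth from the destination plus 180°.
Back-azimuth from P₂ (9.324°, -54.214°) to P₁ (67.790°, -17.796°), with Δλ' = λ₁ − λ₂ = 36.418°: atan2( sin Δλ' cos φ₁ , cos φ₂ sin φ₁ − sin φ₂ cos φ₁ cos Δλ' ) = 14.555°.
Final bearing = (14.555° + 180°) mod 360° = 194.555°.

final bearing 194.555°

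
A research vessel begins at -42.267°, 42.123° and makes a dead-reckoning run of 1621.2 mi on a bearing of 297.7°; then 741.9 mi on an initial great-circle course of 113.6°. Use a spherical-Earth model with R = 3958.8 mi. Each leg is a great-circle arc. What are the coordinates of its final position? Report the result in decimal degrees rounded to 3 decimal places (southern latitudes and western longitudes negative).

latitude -32.482°, longitude 30.105°

Apply the spherical direct solution leg by leg, carrying full precision between legs.
Leg 1: from (-42.267°, 42.123°), δ = 1621.2/3958.8 = 0.409518 rad, θ = 297.7° → φ = -28.686°, λ = 18.429°.
Leg 2: from (-28.686°, 18.429°), δ = 741.9/3958.8 = 0.187405 rad, θ = 113.6° → φ = -32.482°, λ = 30.105°.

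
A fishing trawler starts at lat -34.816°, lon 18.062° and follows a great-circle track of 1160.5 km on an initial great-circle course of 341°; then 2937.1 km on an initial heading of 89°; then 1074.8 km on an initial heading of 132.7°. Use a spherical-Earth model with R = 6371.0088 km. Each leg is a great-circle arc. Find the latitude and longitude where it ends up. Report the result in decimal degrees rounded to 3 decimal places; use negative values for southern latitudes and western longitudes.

latitude -28.063°, longitude 50.976°

Apply the spherical direct solution leg by leg, carrying full precision between legs.
Leg 1: from (-34.816°, 18.062°), δ = 1160.5/6371.0088 = 0.182153 rad, θ = 341° → φ = -24.890°, λ = 14.334°.
Leg 2: from (-24.890°, 14.334°), δ = 2937.1/6371.0088 = 0.461010 rad, θ = 89° → φ = -21.709°, λ = 42.938°.
Leg 3: from (-21.709°, 42.938°), δ = 1074.8/6371.0088 = 0.168702 rad, θ = 132.7° → φ = -28.063°, λ = 50.976°.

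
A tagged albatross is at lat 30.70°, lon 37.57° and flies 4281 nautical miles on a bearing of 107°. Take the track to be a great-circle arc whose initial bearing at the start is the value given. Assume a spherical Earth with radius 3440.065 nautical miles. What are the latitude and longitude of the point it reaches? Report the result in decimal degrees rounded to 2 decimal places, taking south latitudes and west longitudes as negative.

Angular distance δ = d/R = 4281 / 3440.065 = 1.244453 rad.
Converting: φ₁ = 0.535816 rad, θ = 1.867502 rad.
Destination latitude: φ₂ = arcsin( sin φ₁ cos δ + cos φ₁ sin δ cos θ ) = arcsin(-0.074458) = -4.27°.
Then Δλ = atan2(0.778882, 0.358595) = 1.139330 rad, from sin θ sin δ cos φ₁ over cos δ − sin φ₁ sin φ₂.
Hence λ₂ = 37.57° + 65.28° = 102.85°.

latitude -4.27°, longitude 102.85°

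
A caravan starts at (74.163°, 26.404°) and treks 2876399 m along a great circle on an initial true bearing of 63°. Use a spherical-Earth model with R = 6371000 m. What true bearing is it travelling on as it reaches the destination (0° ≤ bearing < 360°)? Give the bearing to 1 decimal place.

δ = 2876399/6371000 = 0.451483 rad (25.8681°).
Converting: φ₁ = 1.294389 rad, θ = 1.099557 rad.
Applying the spherical law of cosines for sides, sin φ₂ = sin φ₁ cos δ + cos φ₁ sin δ cos θ = 0.919702, so φ₂ = 66.883°.
For the longitude increment, Δλ = atan2( sin θ sin δ cos φ₁, cos δ − sin φ₁ sin φ₂ ) = atan2(0.106090, 0.015009) = 81.947°.
Hence λ₂ = 26.404° + 81.947° = 108.351°.
The forward bearing on arrival equals the back-azimuth from the destination plus 180°.
Back-azimuth from P₂ (66.9°, 108.4°) to P₁ (74.2°, 26.4°), with Δλ' = λ₁ − λ₂ = -81.9°: atan2( sin Δλ' cos φ₁ , cos φ₂ sin φ₁ − sin φ₂ cos φ₁ cos Δλ' ) = 321.7°.
Final bearing = (321.7° + 180°) mod 360° = 141.7°.

final bearing 141.7°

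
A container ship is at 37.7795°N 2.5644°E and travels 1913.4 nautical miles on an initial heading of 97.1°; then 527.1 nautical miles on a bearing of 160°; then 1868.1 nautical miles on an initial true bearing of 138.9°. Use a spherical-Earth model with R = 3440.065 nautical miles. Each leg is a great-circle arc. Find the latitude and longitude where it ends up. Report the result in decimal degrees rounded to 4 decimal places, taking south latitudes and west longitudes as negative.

Apply the spherical direct solution leg by leg, carrying full precision between legs.
Leg 1: from (37.7795°, 2.5644°), δ = 1913.4/3440.065 = 0.556210 rad, θ = 97.1° → φ = 27.9500°, λ = 38.9420°.
Leg 2: from (27.9500°, 38.9420°), δ = 527.1/3440.065 = 0.153224 rad, θ = 160° → φ = 19.6648°, λ = 42.1198°.
Leg 3: from (19.6648°, 42.1198°), δ = 1868.1/3440.065 = 0.543042 rad, θ = 138.9° → φ = -4.5070°, λ = 62.0422°.

latitude -4.5070°, longitude 62.0422°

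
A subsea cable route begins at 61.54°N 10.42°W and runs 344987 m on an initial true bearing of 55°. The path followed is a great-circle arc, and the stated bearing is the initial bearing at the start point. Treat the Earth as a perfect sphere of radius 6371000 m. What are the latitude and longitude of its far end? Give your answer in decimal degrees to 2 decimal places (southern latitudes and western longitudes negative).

Angular distance δ = d/R = 344987 / 6371000 = 0.054150 rad.
Start latitude φ₁ = 1.074076 rad; initial bearing θ = 0.959931 rad.
Destination latitude: φ₂ = arcsin( sin φ₁ cos δ + cos φ₁ sin δ cos θ ) = arcsin(0.892655) = 63.21°.
Δλ = atan2( sin θ sin δ cos φ₁ , cos δ − sin φ₁ sin φ₂ ) = atan2(0.021128, 0.213756) = 0.098520 rad = 5.64°.
λ₂ = λ₁ + Δλ = -4.78°.

latitude 63.21°, longitude -4.78°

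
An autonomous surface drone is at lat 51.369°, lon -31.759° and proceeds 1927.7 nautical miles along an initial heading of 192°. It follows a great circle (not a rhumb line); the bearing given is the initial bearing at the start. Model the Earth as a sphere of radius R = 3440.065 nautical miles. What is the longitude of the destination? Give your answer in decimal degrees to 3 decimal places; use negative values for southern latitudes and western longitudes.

δ = 1927.7/3440.065 = 0.560367 rad (32.1067°).
Start latitude φ₁ = 0.896558 rad; initial bearing θ = 3.351032 rad.
Applying the spherical law of cosines for sides, sin φ₂ = sin φ₁ cos δ + cos φ₁ sin δ cos θ = 0.337145, so φ₂ = 19.703°.
Then Δλ = atan2(-0.068988, 0.583688) = -0.117648 rad, from sin θ sin δ cos φ₁ over cos δ − sin φ₁ sin φ₂.
Hence λ₂ = -31.759° + -6.741° = -38.500°.

longitude -38.500°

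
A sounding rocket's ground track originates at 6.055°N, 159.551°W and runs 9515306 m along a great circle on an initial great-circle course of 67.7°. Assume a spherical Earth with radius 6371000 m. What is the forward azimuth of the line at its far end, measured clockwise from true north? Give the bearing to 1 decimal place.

final bearing 94.7°

Angular distance δ = d/R = 9515306 / 6371000 = 1.493534 rad.
With φ₁ = 6.055° = 0.105680 rad and θ = 67.7° = 1.181588 rad:
Destination latitude: φ₂ = arcsin( sin φ₁ cos δ + cos φ₁ sin δ cos θ ) = arcsin(0.384355) = 22.604°.
Δλ = atan2( sin θ sin δ cos φ₁ , cos δ − sin φ₁ sin φ₂ ) = atan2(0.917303, 0.036642) = 1.530872 rad = 87.712°.
λ₂ = -159.551° + 87.712° = -71.839°.
The forward bearing on arrival equals the back-azimuth from the destination plus 180°.
Back-azimuth from P₂ (22.6°, -71.8°) to P₁ (6.1°, -159.6°), with Δλ' = λ₁ − λ₂ = -87.7°: atan2( sin Δλ' cos φ₁ , cos φ₂ sin φ₁ − sin φ₂ cos φ₁ cos Δλ' ) = 274.7°.
Final bearing = (274.7° + 180°) mod 360° = 94.7°.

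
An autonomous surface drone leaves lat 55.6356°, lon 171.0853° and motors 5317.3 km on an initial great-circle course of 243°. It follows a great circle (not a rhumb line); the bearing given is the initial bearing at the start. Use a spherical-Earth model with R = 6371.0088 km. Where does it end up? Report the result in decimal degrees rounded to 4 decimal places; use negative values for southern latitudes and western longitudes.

The arc subtends δ = 5317.3/6371.0088 = 0.834609 rad at the centre.
Converting: φ₁ = 0.971024 rad, θ = 4.241150 rad.
Destination latitude: φ₂ = arcsin( sin φ₁ cos δ + cos φ₁ sin δ cos θ ) = arcsin(0.364378) = 21.3693°.
Then Δλ = atan2(-0.372690, 0.370687) = -0.788093 rad, from sin θ sin δ cos φ₁ over cos δ − sin φ₁ sin φ₂.
λ₂ = λ₁ + Δλ = 125.9309°.

latitude 21.3693°, longitude 125.9309°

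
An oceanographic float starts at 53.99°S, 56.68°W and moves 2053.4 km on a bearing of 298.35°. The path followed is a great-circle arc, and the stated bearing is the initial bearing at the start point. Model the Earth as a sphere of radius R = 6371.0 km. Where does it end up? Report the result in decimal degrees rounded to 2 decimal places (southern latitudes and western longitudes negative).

δ = 2053.4/6371 = 0.322304 rad (18.4667°).
Converting: φ₁ = -0.942303 rad, θ = 5.207190 rad.
Destination latitude: φ₂ = arcsin( sin φ₁ cos δ + cos φ₁ sin δ cos θ ) = arcsin(-0.678831) = -42.75°.
Δλ = atan2( sin θ sin δ cos φ₁ , cos δ − sin φ₁ sin φ₂ ) = atan2(-0.163892, 0.399392) = -0.389400 rad = -22.31°.
Hence λ₂ = -56.68° + -22.31° = -78.99°.

latitude -42.75°, longitude -78.99°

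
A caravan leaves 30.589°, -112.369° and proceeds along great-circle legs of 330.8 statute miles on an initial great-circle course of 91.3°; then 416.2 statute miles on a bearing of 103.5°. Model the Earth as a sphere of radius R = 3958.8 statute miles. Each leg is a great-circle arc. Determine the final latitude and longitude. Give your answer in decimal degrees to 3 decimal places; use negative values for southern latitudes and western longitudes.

latitude 28.786°, longitude -100.134°

Apply the spherical direct solution leg by leg, carrying full precision between legs.
Leg 1: from (30.589°, -112.369°), δ = 330.8/3958.8 = 0.083561 rad, θ = 91.3° → φ = 30.363°, λ = -106.819°.
Leg 2: from (30.363°, -106.819°), δ = 416.2/3958.8 = 0.105133 rad, θ = 103.5° → φ = 28.786°, λ = -100.134°.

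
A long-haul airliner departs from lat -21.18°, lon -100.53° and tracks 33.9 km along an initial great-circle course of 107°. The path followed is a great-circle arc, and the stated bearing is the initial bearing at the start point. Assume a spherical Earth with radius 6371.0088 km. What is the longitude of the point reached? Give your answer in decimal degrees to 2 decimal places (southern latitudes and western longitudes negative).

Central angle δ = d/R = 0.005321 rad.
Converting: φ₁ = -0.369661 rad, θ = 1.867502 rad.
Applying the spherical law of cosines for sides, sin φ₂ = sin φ₁ cos δ + cos φ₁ sin δ cos θ = -0.362745, so φ₂ = -21.27°.
Δλ = atan2( sin θ sin δ cos φ₁ , cos δ − sin φ₁ sin φ₂ ) = atan2(0.004745, 0.868927) = 0.005460 rad = 0.31°.
Hence λ₂ = -100.53° + 0.31° = -100.22°.

longitude -100.22°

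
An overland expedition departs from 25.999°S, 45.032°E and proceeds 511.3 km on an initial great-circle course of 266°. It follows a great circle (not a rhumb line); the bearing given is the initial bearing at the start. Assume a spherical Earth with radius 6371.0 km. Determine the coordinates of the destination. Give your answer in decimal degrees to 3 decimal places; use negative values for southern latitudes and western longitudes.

latitude -26.230°, longitude 39.917°

δ = 511.3/6371 = 0.080254 rad (4.5982°).
Start latitude φ₁ = -0.453768 rad; initial bearing θ = 4.642576 rad.
Destination latitude: φ₂ = arcsin( sin φ₁ cos δ + cos φ₁ sin δ cos θ ) = arcsin(-0.441971) = -26.230°.
Δλ = atan2( sin θ sin δ cos φ₁ , cos δ − sin φ₁ sin φ₂ ) = atan2(-0.071880, 0.803041) = -0.089272 rad = -5.115°.
Hence λ₂ = 45.032° + -5.115° = 39.917°.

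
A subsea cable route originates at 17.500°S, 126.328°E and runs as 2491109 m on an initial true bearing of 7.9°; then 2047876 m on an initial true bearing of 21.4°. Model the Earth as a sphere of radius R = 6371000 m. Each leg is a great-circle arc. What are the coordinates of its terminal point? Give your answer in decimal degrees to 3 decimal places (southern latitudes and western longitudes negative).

latitude 21.776°, longitude 136.472°

Apply the spherical direct solution leg by leg, carrying full precision between legs.
Leg 1: from (-17.500°, 126.328°), δ = 2491109/6371000 = 0.391008 rad, θ = 7.9° → φ = 4.705°, λ = 129.341°.
Leg 2: from (4.705°, 129.341°), δ = 2047876/6371000 = 0.321437 rad, θ = 21.4° → φ = 21.776°, λ = 136.472°.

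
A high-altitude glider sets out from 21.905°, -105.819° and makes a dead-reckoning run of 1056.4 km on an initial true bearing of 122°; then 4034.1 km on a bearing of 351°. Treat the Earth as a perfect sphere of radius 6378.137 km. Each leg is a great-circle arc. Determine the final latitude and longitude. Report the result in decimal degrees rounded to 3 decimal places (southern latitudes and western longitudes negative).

Apply the spherical direct solution leg by leg, carrying full precision between legs.
Leg 1: from (21.905°, -105.819°), δ = 1056.4/6378.137 = 0.165628 rad, θ = 122° → φ = 16.673°, λ = -97.426°.
Leg 2: from (16.673°, -97.426°), δ = 4034.1/6378.137 = 0.632489 rad, θ = 351° → φ = 52.254°, λ = -106.115°.

latitude 52.254°, longitude -106.115°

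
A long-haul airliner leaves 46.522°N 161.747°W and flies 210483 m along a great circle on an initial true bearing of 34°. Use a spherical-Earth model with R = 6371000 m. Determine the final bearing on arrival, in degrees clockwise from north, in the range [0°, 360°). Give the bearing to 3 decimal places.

Angular distance δ = d/R = 210483 / 6371000 = 0.033038 rad.
With φ₁ = 46.522° = 0.811962 rad and θ = 34° = 0.593412 rad:
Applying the spherical law of cosines for sides, sin φ₂ = sin φ₁ cos δ + cos φ₁ sin δ cos θ = 0.744085, so φ₂ = 48.081°.
Then Δλ = atan2(0.012710, 0.459517) = 0.027651 rad, from sin θ sin δ cos φ₁ over cos δ − sin φ₁ sin φ₂.
λ₂ = λ₁ + Δλ = -160.163°.
The forward bearing on arrival equals the back-azimuth from the destination plus 180°.
Back-azimuth from P₂ (48.081°, -160.163°) to P₁ (46.522°, -161.747°), with Δλ' = λ₁ − λ₂ = -1.584°: atan2( sin Δλ' cos φ₁ , cos φ₂ sin φ₁ − sin φ₂ cos φ₁ cos Δλ' ) = 215.164°.
Final bearing = (215.164° + 180°) mod 360° = 35.164°.

final bearing 35.164°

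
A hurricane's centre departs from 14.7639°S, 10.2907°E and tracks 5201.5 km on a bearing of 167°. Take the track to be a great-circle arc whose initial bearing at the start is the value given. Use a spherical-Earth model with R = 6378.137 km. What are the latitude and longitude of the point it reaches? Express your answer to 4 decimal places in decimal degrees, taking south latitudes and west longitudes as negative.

Central angle δ = d/R = 0.815520 rad.
Converting: φ₁ = -0.257679 rad, θ = 2.914700 rad.
Applying the spherical law of cosines for sides, sin φ₂ = sin φ₁ cos δ + cos φ₁ sin δ cos θ = -0.860687, so φ₂ = -59.3938°.
For the longitude increment, Δλ = atan2( sin θ sin δ cos φ₁, cos δ − sin φ₁ sin φ₂ ) = atan2(0.158375, 0.466155) = 18.7651°.
λ₂ = λ₁ + Δλ = 29.0558°.

latitude -59.3938°, longitude 29.0558°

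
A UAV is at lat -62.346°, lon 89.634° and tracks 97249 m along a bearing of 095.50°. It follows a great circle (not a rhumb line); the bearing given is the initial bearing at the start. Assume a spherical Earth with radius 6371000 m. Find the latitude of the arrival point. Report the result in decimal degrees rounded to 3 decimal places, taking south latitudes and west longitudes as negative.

δ = 97249/6371000 = 0.015264 rad (0.8746°).
Converting: φ₁ = -1.088143 rad, θ = 1.666789 rad.
Destination latitude: φ₂ = arcsin( sin φ₁ cos δ + cos φ₁ sin δ cos θ ) = arcsin(-0.886342) = -62.417°.
For the longitude increment, Δλ = atan2( sin θ sin δ cos φ₁, cos δ − sin φ₁ sin φ₂ ) = atan2(0.007052, 0.214791) = 1.880°.
λ₂ = 89.634° + 1.880° = 91.514°.

latitude -62.417°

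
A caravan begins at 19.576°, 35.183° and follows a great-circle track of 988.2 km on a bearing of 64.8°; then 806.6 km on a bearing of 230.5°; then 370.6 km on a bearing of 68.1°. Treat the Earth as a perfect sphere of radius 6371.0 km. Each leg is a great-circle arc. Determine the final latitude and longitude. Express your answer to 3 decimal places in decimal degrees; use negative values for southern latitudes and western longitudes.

latitude 19.636°, longitude 41.316°

Apply the spherical direct solution leg by leg, carrying full precision between legs.
Leg 1: from (19.576°, 35.183°), δ = 988.2/6371 = 0.155109 rad, θ = 64.8° → φ = 23.142°, λ = 43.927°.
Leg 2: from (23.142°, 43.927°), δ = 806.6/6371 = 0.126605 rad, θ = 230.5° → φ = 18.422°, λ = 38.033°.
Leg 3: from (18.422°, 38.033°), δ = 370.6/6371 = 0.058170 rad, θ = 68.1° → φ = 19.636°, λ = 41.316°.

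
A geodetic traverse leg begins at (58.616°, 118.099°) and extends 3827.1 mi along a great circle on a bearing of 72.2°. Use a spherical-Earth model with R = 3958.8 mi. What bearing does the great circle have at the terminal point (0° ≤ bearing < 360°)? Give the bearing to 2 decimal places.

δ = 3827.1/3958.8 = 0.966732 rad (55.3897°).
With φ₁ = 58.616° = 1.023042 rad and θ = 72.2° = 1.260128 rad:
sin φ₂ = sin φ₁ cos δ + cos φ₁ sin δ cos θ = (0.853696)(0.567992) + (0.520771)(0.823034)(0.305695) = 0.615917
φ₂ = asin(0.615917) = 0.663550 rad = 38.019°.
Then Δλ = atan2(0.408095, 0.042186) = 1.467790 rad, from sin θ sin δ cos φ₁ over cos δ − sin φ₁ sin φ₂.
λ₂ = 118.099° + 84.098° = 202.197°, normalized to (−180°, 180°] → -157.803°.
The forward bearing on arrival equals the back-azimuth from the destination plus 180°.
Back-azimuth from P₂ (38.02°, -157.80°) to P₁ (58.62°, 118.10°), with Δλ' = λ₁ − λ₂ = 275.90°: atan2( sin Δλ' cos φ₁ , cos φ₂ sin φ₁ − sin φ₂ cos φ₁ cos Δλ' ) = 320.99°.
Final bearing = (320.99° + 180°) mod 360° = 140.99°.

final bearing 140.99°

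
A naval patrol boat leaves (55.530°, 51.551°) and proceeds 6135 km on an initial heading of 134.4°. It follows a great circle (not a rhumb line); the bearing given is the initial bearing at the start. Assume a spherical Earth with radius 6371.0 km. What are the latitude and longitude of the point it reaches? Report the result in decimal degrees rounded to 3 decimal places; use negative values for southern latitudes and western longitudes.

Central angle δ = d/R = 0.962957 rad.
Converting: φ₁ = 0.969181 rad, θ = 2.345723 rad.
Destination latitude: φ₂ = arcsin( sin φ₁ cos δ + cos φ₁ sin δ cos θ ) = arcsin(0.145760) = 8.381°.
Δλ = atan2( sin θ sin δ cos φ₁ , cos δ − sin φ₁ sin φ₂ ) = atan2(0.331944, 0.450927) = 0.634569 rad = 36.358°.
λ₂ = λ₁ + Δλ = 87.909°.

latitude 8.381°, longitude 87.909°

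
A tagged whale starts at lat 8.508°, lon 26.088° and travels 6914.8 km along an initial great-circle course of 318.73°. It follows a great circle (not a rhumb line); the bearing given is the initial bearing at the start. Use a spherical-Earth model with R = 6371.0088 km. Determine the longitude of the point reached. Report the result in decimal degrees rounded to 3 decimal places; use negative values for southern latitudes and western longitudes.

longitude -32.014°

Angular distance δ = d/R = 6914.8 / 6371.0088 = 1.085354 rad.
With φ₁ = 8.508° = 0.148493 rad and θ = 318.73° = 5.562888 rad:
sin φ₂ = sin φ₁ cos δ + cos φ₁ sin δ cos θ = (0.147948)(0.466600) + (0.988995)(0.884469)(0.751610) = 0.726492
φ₂ = asin(0.726492) = 0.813203 rad = 46.593°.
Δλ = atan2( sin θ sin δ cos φ₁ , cos δ − sin φ₁ sin φ₂ ) = atan2(-0.576983, 0.359117) = -1.014065 rad = -58.102°.
Hence λ₂ = 26.088° + -58.102° = -32.014°.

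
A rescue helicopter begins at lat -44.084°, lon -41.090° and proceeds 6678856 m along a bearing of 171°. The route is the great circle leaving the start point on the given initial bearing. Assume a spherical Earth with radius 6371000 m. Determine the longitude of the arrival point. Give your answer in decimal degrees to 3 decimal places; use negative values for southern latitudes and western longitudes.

Angular distance δ = d/R = 6678856 / 6371000 = 1.048321 rad.
Start latitude φ₁ = -0.769411 rad; initial bearing θ = 2.984513 rad.
Destination latitude: φ₂ = arcsin( sin φ₁ cos δ + cos φ₁ sin δ cos θ ) = arcsin(-0.962002) = -74.155°.
Then Δλ = atan2(0.097378, -0.170250) = 2.622037 rad, from sin θ sin δ cos φ₁ over cos δ − sin φ₁ sin φ₂.
λ₂ = λ₁ + Δλ = 109.142°.

longitude 109.142°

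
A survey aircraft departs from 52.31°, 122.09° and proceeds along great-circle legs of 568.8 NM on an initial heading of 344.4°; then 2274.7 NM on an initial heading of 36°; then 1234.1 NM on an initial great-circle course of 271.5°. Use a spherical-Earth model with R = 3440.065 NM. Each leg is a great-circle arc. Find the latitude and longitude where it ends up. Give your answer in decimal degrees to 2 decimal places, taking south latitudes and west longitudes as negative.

Apply the spherical direct solution leg by leg, carrying full precision between legs.
Leg 1: from (52.31°, 122.09°), δ = 568.8/3440.065 = 0.165346 rad, θ = 344.4° → φ = 61.34°, λ = 116.80°.
Leg 2: from (61.34°, 116.80°), δ = 2274.7/3440.065 = 0.661238 rad, θ = 36° → φ = 68.56°, λ = -144.17°.
Leg 3: from (68.56°, -144.17°), δ = 1234.1/3440.065 = 0.358743 rad, θ = 271.5° → φ = 61.04°, λ = 169.38°.

latitude 61.04°, longitude 169.38°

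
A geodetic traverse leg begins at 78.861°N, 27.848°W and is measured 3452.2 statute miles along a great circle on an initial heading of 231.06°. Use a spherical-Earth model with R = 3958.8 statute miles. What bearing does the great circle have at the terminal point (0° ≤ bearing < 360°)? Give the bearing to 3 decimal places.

final bearing 190.270°

The arc subtends δ = 3452.2/3958.8 = 0.872032 rad at the centre.
Start latitude φ₁ = 1.376384 rad; initial bearing θ = 4.032758 rad.
Destination latitude: φ₂ = arcsin( sin φ₁ cos δ + cos φ₁ sin δ cos θ ) = arcsin(0.538189) = 32.560°.
Then Δλ = atan2(-0.115048, 0.115222) = -0.784643 rad, from sin θ sin δ cos φ₁ over cos δ − sin φ₁ sin φ₂.
Hence λ₂ = -27.848° + -44.957° = -72.805°.
The forward bearing on arrival equals the back-azimuth from the destination plus 180°.
Back-azimuth from P₂ (32.560°, -72.805°) to P₁ (78.861°, -27.848°), with Δλ' = λ₁ − λ₂ = 44.957°: atan2( sin Δλ' cos φ₁ , cos φ₂ sin φ₁ − sin φ₂ cos φ₁ cos Δλ' ) = 10.270°.
Final bearing = (10.270° + 180°) mod 360° = 190.270°.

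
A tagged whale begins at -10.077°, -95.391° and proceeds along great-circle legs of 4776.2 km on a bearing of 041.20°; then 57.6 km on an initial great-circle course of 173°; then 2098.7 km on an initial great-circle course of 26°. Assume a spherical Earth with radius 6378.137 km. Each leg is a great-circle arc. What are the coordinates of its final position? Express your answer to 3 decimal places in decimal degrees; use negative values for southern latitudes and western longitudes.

latitude 38.184°, longitude -55.995°

Apply the spherical direct solution leg by leg, carrying full precision between legs.
Leg 1: from (-10.077°, -95.391°), δ = 4776.2/6378.137 = 0.748839 rad, θ = 41.2° → φ = 22.097°, λ = -66.446°.
Leg 2: from (22.097°, -66.446°), δ = 57.6/6378.137 = 0.009031 rad, θ = 173° → φ = 21.583°, λ = -66.378°.
Leg 3: from (21.583°, -66.378°), δ = 2098.7/6378.137 = 0.329046 rad, θ = 26° → φ = 38.184°, λ = -55.995°.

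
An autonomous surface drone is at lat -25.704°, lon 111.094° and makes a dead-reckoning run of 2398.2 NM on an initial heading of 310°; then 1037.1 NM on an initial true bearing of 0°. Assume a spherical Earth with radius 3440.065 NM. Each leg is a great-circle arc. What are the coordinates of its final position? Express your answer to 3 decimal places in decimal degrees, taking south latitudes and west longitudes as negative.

latitude 19.527°, longitude 81.609°

Apply the spherical direct solution leg by leg, carrying full precision between legs.
Leg 1: from (-25.704°, 111.094°), δ = 2398.2/3440.065 = 0.697138 rad, θ = 310° → φ = 2.254°, λ = 81.609°.
Leg 2: from (2.254°, 81.609°), δ = 1037.1/3440.065 = 0.301477 rad, θ = 0° → φ = 19.527°, λ = 81.609°.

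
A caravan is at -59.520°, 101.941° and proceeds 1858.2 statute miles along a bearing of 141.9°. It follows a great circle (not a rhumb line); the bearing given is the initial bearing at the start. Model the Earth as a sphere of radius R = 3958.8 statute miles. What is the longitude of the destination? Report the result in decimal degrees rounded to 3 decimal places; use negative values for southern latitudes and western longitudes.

longitude 164.390°

Central angle δ = d/R = 0.469385 rad.
Converting: φ₁ = -1.038820 rad, θ = 2.476622 rad.
Destination latitude: φ₂ = arcsin( sin φ₁ cos δ + cos φ₁ sin δ cos θ ) = arcsin(-0.949156) = -71.651°.
Δλ = atan2( sin θ sin δ cos φ₁ , cos δ − sin φ₁ sin φ₂ ) = atan2(0.141574, 0.073859) = 1.089944 rad = 62.449°.
λ₂ = λ₁ + Δλ = 164.390°.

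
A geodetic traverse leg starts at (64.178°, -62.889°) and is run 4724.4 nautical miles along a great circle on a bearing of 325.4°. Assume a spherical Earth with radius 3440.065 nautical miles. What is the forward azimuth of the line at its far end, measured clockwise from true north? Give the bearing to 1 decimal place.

final bearing 196.9°

Central angle δ = d/R = 1.373346 rad.
With φ₁ = 64.178° = 1.120117 rad and θ = 325.4° = 5.679301 rad:
Applying the spherical law of cosines for sides, sin φ₂ = sin φ₁ cos δ + cos φ₁ sin δ cos θ = 0.528155, so φ₂ = 31.881°.
For the longitude increment, Δλ = atan2( sin θ sin δ cos φ₁, cos δ − sin φ₁ sin φ₂ ) = atan2(-0.242534, -0.279250) = -139.025°.
λ₂ = -62.889° + -139.025° = -201.914°, normalized to (−180°, 180°] → 158.086°.
The forward bearing on arrival equals the back-azimuth from the destination plus 180°.
Back-azimuth from P₂ (31.9°, 158.1°) to P₁ (64.2°, -62.9°), with Δλ' = λ₁ − λ₂ = -221.0°: atan2( sin Δλ' cos φ₁ , cos φ₂ sin φ₁ − sin φ₂ cos φ₁ cos Δλ' ) = 16.9°.
Final bearing = (16.9° + 180°) mod 360° = 196.9°.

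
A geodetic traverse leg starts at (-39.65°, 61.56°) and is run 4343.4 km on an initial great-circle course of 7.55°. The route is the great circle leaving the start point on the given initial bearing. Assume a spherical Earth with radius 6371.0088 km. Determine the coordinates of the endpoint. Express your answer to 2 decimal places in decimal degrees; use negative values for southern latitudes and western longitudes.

latitude -0.83°, longitude 66.31°

δ = 4343.4/6371.0088 = 0.681744 rad (39.0611°).
Start latitude φ₁ = -0.692023 rad; initial bearing θ = 0.131772 rad.
Applying the spherical law of cosines for sides, sin φ₂ = sin φ₁ cos δ + cos φ₁ sin δ cos θ = -0.014485, so φ₂ = -0.83°.
Then Δλ = atan2(0.063749, 0.767232) = 0.082900 rad, from sin θ sin δ cos φ₁ over cos δ − sin φ₁ sin φ₂.
λ₂ = λ₁ + Δλ = 66.31°.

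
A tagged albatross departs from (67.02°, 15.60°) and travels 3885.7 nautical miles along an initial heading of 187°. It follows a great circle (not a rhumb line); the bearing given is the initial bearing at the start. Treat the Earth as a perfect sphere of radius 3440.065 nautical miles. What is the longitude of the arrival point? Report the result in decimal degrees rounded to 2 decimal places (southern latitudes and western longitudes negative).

longitude 9.27°

δ = 3885.7/3440.065 = 1.129543 rad (64.7180°).
With φ₁ = 67.02° = 1.169720 rad and θ = 187° = 3.263766 rad:
Destination latitude: φ₂ = arcsin( sin φ₁ cos δ + cos φ₁ sin δ cos θ ) = arcsin(0.042798) = 2.45°.
For the longitude increment, Δλ = atan2( sin θ sin δ cos φ₁, cos δ − sin φ₁ sin φ₂ ) = atan2(-0.043022, 0.387672) = -6.33°.
λ₂ = 15.60° + -6.33° = 9.27°.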